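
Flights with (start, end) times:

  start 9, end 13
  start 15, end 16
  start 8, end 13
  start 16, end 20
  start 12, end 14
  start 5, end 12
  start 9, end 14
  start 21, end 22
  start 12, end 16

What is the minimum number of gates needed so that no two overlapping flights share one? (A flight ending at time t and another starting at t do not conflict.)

5

starts: [5, 8, 9, 9, 12, 12, 15, 16, 21]
ends:   [12, 13, 13, 14, 14, 16, 16, 20, 22]
s5→1 s8→2 s9→3 s9→4 e12→3 s12→4 s12→5  — peak 5.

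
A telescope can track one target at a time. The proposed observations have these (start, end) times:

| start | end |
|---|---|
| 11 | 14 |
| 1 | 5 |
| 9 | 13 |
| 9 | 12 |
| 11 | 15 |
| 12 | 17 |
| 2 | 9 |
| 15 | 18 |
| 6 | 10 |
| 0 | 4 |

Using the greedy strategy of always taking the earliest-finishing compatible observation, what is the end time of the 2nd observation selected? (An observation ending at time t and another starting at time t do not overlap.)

Order by finish time; keep every interval that doesn't clash with the previous kept one.
Sorted by end: (0,4)  (1,5)  (2,9)  (6,10)  (9,12)  (9,13)  (11,14)  (11,15)  (12,17)  (15,18)
take (0,4); take (6,10); skip (9,12); take (11,14); skip (12,17); take (15,18).
Selected: (0,4) (6,10) (11,14) (15,18)

10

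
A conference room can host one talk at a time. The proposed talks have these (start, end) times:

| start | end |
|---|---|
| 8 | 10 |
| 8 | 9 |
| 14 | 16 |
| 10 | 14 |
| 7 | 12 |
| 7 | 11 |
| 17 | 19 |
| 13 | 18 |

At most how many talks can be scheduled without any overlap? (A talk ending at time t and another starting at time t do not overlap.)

Order by finish time; keep every interval that doesn't clash with the previous kept one.
Sorted by end: (8,9)  (8,10)  (7,11)  (7,12)  (10,14)  (14,16)  (13,18)  (17,19)
take (8,9); skip (7,11); skip (7,12); take (10,14); take (14,16); take (17,19).
Selected 4 talks.

4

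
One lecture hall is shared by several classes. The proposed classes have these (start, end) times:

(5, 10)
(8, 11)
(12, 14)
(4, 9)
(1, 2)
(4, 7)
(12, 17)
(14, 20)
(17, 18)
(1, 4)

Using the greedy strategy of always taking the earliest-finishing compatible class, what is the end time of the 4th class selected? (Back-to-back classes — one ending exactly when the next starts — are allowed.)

Greedy by earliest finish: after sorting by end time, pick each interval compatible with the last pick.
Sorted by end: (1,2)  (1,4)  (4,7)  (4,9)  (5,10)  (8,11)  (12,14)  (12,17)  (17,18)  (14,20)
take (1,2); take (4,7); skip (5,10); take (8,11); take (12,14); skip (12,17); take (17,18).
Selected: (1,2) (4,7) (8,11) (12,14) (17,18)

14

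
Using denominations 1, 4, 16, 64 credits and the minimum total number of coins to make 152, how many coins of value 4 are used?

2

Greedy: take as many of the largest coin as possible, then repeat with the remainder.
152 − 2×64→24 − 1×16→8 − 2×4→0
Count of 4: 2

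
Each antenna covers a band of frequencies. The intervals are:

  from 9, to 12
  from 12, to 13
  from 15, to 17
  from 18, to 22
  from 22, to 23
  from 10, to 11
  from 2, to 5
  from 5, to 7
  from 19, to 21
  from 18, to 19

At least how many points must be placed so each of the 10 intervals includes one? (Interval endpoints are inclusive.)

6

Sorted: [2,5] [5,7] [10,11] [9,12] [12,13] [15,17] [18,19] [19,21] [18,22] [22,23]
{[2,5],[5,7]} hit by 5; {[10,11],[9,12]} hit by 11; {[12,13]} hit by 13; {[15,17]} hit by 17; {[18,19],[19,21],[18,22]} hit by 19; {[22,23]} hit by 23.
Points: 5, 11, 13, 17, 19, 23 (6 total).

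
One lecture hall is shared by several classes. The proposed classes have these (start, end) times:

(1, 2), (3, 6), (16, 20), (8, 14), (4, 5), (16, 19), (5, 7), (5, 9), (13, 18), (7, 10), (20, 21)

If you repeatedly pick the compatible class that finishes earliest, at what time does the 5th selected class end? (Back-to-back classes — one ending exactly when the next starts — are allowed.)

Sorted by end: (1,2)  (4,5)  (3,6)  (5,7)  (5,9)  (7,10)  (8,14)  (13,18)  (16,19)  (16,20)  (20,21)
take (1,2); take (4,5); take (5,7); take (7,10); take (13,18); skip (16,19); skip (16,20); take (20,21).
Selected: (1,2) (4,5) (5,7) (7,10) (13,18) (20,21)

18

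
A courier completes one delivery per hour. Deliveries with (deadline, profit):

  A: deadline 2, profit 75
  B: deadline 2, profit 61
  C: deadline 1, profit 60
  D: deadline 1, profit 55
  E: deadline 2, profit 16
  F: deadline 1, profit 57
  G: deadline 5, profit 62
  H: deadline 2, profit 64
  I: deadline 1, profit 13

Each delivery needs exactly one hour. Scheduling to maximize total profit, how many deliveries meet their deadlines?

3

Sort by profit descending; place each in the latest free slot ≤ its deadline.
By profit: A(d2,75), H(d2,64), G(d5,62), B(d2,61), C(d1,60), F(d1,57), D(d1,55), E(d2,16), I(d1,13)
A→slot 2; H→slot 1; G→slot 5; B skipped; C skipped; F skipped; D skipped; E skipped; I skipped.
3 of 9 scheduled.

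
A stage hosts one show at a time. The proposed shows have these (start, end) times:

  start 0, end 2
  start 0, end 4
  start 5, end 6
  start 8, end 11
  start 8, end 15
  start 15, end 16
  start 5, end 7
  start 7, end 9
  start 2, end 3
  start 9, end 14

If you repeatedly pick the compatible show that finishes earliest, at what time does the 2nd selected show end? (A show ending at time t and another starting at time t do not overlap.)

3

By end time: (0,2), (2,3), (0,4), (5,6), (5,7), (7,9), (8,11), (9,14), (8,15), (15,16).
Pick (0,2); next start ≥ 2 → (2,3); next start ≥ 3 → (5,6); next start ≥ 6 → (7,9); next start ≥ 9 → (9,14); next start ≥ 14 → (15,16).
Selected: (0,2) (2,3) (5,6) (7,9) (9,14) (15,16)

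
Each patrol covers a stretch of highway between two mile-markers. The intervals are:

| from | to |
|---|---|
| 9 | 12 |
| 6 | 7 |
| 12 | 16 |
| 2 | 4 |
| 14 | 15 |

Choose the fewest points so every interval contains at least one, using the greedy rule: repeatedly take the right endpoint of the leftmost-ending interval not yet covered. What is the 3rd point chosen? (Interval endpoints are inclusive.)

12

Sorted: [2,4] [6,7] [9,12] [14,15] [12,16]
{[2,4]} hit by 4; {[6,7]} hit by 7; {[9,12]} hit by 12; {[14,15],[12,16]} hit by 15.
Points: 4, 7, 12, 15 (4 total).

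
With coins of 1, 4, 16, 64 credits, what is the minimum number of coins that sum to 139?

7

Greedy: take as many of the largest coin as possible, then repeat with the remainder.
139 = 2×64 + 2×4 + 3×1
Total coins = 2 + 2 + 3 = 7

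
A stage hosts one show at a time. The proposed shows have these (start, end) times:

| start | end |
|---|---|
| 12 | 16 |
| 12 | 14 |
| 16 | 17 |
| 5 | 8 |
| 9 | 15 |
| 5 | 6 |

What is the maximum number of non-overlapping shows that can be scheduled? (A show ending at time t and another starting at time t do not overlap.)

By end time: (5,6), (5,8), (12,14), (9,15), (12,16), (16,17).
Pick (5,6); next start ≥ 6 → (12,14); next start ≥ 14 → (16,17).
Selected 3 shows.

3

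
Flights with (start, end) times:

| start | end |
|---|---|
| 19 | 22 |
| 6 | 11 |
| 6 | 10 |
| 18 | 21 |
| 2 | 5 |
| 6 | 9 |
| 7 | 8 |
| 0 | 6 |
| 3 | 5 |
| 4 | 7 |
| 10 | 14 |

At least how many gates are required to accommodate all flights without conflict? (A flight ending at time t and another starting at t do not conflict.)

4

The answer is the maximum number of intervals overlapping at any instant.
Events (time:±→running): 0:+→1 2:+→2 3:+→3 4:+→4 … peak 4.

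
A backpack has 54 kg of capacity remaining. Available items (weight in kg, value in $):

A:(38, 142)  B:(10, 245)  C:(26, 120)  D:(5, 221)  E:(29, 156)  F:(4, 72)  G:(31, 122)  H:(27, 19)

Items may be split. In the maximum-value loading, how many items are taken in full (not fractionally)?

4

Ratios (sorted): D 44.20, B 24.50, F 18.00, E 5.38, C 4.62, G 3.94, A 3.74, H 0.70
take D (5 @ 221); take B (10 @ 245); take F (4 @ 72); take E (29 @ 156); take 6/26 of C → 27.69. Capacity used 54/54.
4 item(s) taken whole; one partial (take 6/26 of C).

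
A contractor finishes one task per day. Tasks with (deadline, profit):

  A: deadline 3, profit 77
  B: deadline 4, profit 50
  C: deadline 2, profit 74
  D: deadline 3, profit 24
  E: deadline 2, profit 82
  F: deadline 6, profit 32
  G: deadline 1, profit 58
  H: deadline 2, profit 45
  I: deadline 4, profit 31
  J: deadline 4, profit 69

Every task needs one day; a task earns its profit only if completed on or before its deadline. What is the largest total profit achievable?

Sort by profit descending; place each in the latest free slot ≤ its deadline.
Profit order: E=82 A=77 C=74 J=69 G=58 B=50 H=45 F=32 I=31 D=24
Assign: E→slot 2, A→slot 3, C→slot 1, J→slot 4, G skipped, B skipped, H skipped, F→slot 6, I skipped, D skipped.
Slots: [1:C] [2:E] [3:A] [4:J] [6:F]
Profit = 74 + 82 + 77 + 69 + 32 = 334

334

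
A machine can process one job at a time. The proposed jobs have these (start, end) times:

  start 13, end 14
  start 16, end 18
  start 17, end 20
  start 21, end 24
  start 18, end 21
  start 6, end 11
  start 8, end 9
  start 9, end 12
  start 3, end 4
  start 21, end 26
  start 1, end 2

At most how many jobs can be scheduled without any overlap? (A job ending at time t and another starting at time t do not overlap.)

Greedy by earliest finish: after sorting by end time, pick each interval compatible with the last pick.
By end time: (1,2), (3,4), (8,9), (6,11), (9,12), (13,14), (16,18), (17,20), (18,21), (21,24), (21,26).
Pick (1,2); next start ≥ 2 → (3,4); next start ≥ 4 → (8,9); next start ≥ 9 → (9,12); next start ≥ 12 → (13,14); next start ≥ 14 → (16,18); next start ≥ 18 → (18,21); next start ≥ 21 → (21,24).
Selected 8 jobs.

8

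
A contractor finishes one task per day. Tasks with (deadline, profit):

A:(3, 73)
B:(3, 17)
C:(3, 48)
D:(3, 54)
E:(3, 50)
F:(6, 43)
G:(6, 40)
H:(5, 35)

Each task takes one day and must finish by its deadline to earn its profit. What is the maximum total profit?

Profit order: A=73 D=54 E=50 C=48 F=43 G=40 H=35 B=17
Assign: A→slot 3, D→slot 2, E→slot 1, C skipped, F→slot 6, G→slot 5, H→slot 4, B skipped.
Slots: [1:E] [2:D] [3:A] [4:H] [5:G] [6:F]
Profit = 50 + 54 + 73 + 35 + 40 + 43 = 295

295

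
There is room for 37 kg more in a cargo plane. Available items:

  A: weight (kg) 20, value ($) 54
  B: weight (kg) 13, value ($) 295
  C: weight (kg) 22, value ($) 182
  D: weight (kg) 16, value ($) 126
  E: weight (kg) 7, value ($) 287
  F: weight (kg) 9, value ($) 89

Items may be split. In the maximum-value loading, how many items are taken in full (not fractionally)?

3

Sort by value per unit weight and fill in that order.
Ratios (sorted): E 41.00, B 22.69, F 9.89, C 8.27, D 7.88, A 2.70
take E (7 @ 287); take B (13 @ 295); take F (9 @ 89); take 8/22 of C → 66.18. Capacity used 37/37.
3 item(s) taken whole; one partial (take 8/22 of C).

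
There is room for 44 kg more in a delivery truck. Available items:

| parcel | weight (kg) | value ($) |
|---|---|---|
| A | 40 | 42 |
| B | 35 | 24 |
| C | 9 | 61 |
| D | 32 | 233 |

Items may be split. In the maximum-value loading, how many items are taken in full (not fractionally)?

Ratios (sorted): D 7.28, C 6.78, A 1.05, B 0.69
take D (32 @ 233); take C (9 @ 61); take 3/40 of A → 3.15. Capacity used 44/44.
2 item(s) taken whole; one partial (take 3/40 of A).

2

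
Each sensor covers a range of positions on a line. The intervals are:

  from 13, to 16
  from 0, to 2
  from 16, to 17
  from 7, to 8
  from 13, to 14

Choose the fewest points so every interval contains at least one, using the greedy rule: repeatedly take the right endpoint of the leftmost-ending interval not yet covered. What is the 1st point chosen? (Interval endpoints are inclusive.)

Sort by right endpoint; whenever an interval is uncovered, place a point at its right end.
Sorted: [0,2] [7,8] [13,14] [13,16] [16,17]
{[0,2]} hit by 2; {[7,8]} hit by 8; {[13,14],[13,16]} hit by 14; {[16,17]} hit by 17.
Points: 2, 8, 14, 17 (4 total).

2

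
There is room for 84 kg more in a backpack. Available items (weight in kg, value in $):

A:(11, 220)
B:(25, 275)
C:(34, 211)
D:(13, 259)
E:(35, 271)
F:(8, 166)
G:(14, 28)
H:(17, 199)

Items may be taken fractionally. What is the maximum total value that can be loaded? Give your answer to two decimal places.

Ratios (sorted): F 20.75, A 20.00, D 19.92, H 11.71, B 11.00, E 7.74, C 6.21, G 2.00
take F (8 @ 166); take A (11 @ 220); take D (13 @ 259); take H (17 @ 199); take B (25 @ 275); take 10/35 of E → 77.43. Capacity used 84/84.
Total value = 1196.43

1196.43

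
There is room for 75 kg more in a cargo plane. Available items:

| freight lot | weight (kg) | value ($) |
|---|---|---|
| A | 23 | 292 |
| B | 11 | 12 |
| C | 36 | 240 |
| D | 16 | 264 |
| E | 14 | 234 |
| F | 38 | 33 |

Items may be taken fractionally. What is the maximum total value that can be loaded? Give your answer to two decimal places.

Greedy by value/weight ratio, highest first.
Order: E (234/14=16.71) > D (264/16=16.50) > A (292/23=12.70) > C (240/36=6.67) > B (12/11=1.09) > F (33/38=0.87)
Fill: take E (14 @ 234) → take D (16 @ 264) → take A (23 @ 292) → take 22/36 of C → 146.67; 75/75 used.
Total value = 936.67

936.67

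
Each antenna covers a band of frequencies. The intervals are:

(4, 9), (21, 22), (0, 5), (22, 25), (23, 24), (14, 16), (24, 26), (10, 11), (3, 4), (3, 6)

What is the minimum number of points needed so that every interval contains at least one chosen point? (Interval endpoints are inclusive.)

By right end: [3,4]  [0,5]  [3,6]  [4,9]  [10,11]  [14,16]  [21,22]  [23,24]  [22,25]  [24,26]
[3,4] uncovered → point at 4; [10,11] uncovered → point at 11; [14,16] uncovered → point at 16; [21,22] uncovered → point at 22; [23,24] uncovered → point at 24.
Points: 4, 11, 16, 22, 24 (5 total).

5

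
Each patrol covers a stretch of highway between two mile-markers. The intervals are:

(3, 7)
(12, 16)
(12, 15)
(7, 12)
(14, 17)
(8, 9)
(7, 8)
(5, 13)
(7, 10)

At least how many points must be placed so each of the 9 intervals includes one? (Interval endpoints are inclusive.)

3

Process intervals by earliest right end; each time one isn't hit yet, stab at its right endpoint.
By right end: [3,7]  [7,8]  [8,9]  [7,10]  [7,12]  [5,13]  [12,15]  [12,16]  [14,17]
[3,7] uncovered → point at 7; [8,9] uncovered → point at 9; [12,15] uncovered → point at 15.
Points: 7, 9, 15 (3 total).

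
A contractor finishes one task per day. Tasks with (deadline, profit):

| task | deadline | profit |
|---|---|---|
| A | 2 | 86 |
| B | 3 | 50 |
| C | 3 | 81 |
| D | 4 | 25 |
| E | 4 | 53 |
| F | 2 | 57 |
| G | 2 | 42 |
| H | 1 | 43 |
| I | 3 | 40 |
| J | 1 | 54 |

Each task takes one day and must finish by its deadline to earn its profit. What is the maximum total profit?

277

Take jobs in profit order; each goes to the latest open slot no later than its deadline.
By profit: A(d2,86), C(d3,81), F(d2,57), J(d1,54), E(d4,53), B(d3,50), H(d1,43), G(d2,42), I(d3,40), D(d4,25)
A→slot 2; C→slot 3; F→slot 1; J skipped; E→slot 4; B skipped; H skipped; G skipped; I skipped; D skipped.
Profit = 57 + 86 + 81 + 53 = 277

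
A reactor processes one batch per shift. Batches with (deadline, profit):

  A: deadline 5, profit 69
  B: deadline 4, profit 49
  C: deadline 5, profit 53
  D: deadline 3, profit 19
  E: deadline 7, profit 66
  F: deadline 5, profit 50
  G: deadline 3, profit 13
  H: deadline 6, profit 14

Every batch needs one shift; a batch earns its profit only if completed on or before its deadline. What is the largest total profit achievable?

Take jobs in profit order; each goes to the latest open slot no later than its deadline.
By profit: A(d5,69), E(d7,66), C(d5,53), F(d5,50), B(d4,49), D(d3,19), H(d6,14), G(d3,13)
A→slot 5; E→slot 7; C→slot 4; F→slot 3; B→slot 2; D→slot 1; H→slot 6; G skipped.
Profit = 19 + 49 + 50 + 53 + 69 + 14 + 66 = 320

320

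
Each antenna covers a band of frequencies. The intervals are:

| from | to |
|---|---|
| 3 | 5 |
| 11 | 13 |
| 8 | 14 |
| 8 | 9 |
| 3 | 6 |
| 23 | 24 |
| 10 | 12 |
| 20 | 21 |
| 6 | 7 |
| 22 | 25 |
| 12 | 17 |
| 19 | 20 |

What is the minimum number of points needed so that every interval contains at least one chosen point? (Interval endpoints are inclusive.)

6

By right end: [3,5]  [3,6]  [6,7]  [8,9]  [10,12]  [11,13]  [8,14]  [12,17]  [19,20]  [20,21]  [23,24]  [22,25]
[3,5] uncovered → point at 5; [6,7] uncovered → point at 7; [8,9] uncovered → point at 9; [10,12] uncovered → point at 12; [19,20] uncovered → point at 20; [23,24] uncovered → point at 24.
Points: 5, 7, 9, 12, 20, 24 (6 total).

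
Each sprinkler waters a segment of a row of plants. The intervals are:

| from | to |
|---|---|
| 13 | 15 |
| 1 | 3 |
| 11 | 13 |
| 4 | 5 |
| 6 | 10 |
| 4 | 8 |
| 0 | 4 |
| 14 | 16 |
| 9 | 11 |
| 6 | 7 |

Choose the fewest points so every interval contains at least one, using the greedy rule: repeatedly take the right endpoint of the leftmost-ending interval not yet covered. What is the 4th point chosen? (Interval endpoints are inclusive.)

Sort by right endpoint; whenever an interval is uncovered, place a point at its right end.
By right end: [1,3]  [0,4]  [4,5]  [6,7]  [4,8]  [6,10]  [9,11]  [11,13]  [13,15]  [14,16]
[1,3] uncovered → point at 3; [4,5] uncovered → point at 5; [6,7] uncovered → point at 7; [9,11] uncovered → point at 11; [13,15] uncovered → point at 15.
Points: 3, 5, 7, 11, 15 (5 total).

11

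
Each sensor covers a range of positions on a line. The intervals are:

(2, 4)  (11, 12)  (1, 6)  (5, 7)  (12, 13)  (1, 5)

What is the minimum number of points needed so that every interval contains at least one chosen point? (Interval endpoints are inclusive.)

Sort by right endpoint; whenever an interval is uncovered, place a point at its right end.
Sorted: [2,4] [1,5] [1,6] [5,7] [11,12] [12,13]
{[2,4],[1,5],[1,6]} hit by 4; {[5,7]} hit by 7; {[11,12],[12,13]} hit by 12.
Points: 4, 7, 12 (3 total).

3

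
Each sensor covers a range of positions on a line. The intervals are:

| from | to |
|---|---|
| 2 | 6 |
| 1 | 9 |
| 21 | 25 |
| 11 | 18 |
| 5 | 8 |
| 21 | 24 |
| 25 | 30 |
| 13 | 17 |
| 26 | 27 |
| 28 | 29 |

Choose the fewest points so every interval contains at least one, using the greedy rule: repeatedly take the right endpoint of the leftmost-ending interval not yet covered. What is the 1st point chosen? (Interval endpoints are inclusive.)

Sort by right endpoint; whenever an interval is uncovered, place a point at its right end.
Sorted: [2,6] [5,8] [1,9] [13,17] [11,18] [21,24] [21,25] [26,27] [28,29] [25,30]
{[2,6],[5,8],[1,9]} hit by 6; {[13,17],[11,18]} hit by 17; {[21,24],[21,25]} hit by 24; {[26,27]} hit by 27; {[28,29],[25,30]} hit by 29.
Points: 6, 17, 24, 27, 29 (5 total).

6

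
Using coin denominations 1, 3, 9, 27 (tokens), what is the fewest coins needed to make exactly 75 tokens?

Use the largest denomination that fits, subtract, and repeat.
75 = 2×27 + 2×9 + 1×3
Total coins = 2 + 2 + 1 = 5

5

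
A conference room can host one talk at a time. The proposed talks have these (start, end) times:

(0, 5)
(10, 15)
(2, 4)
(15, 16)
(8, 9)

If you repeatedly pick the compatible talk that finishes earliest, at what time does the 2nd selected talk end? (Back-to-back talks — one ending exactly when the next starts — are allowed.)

9

By end time: (2,4), (0,5), (8,9), (10,15), (15,16).
Pick (2,4); next start ≥ 4 → (8,9); next start ≥ 9 → (10,15); next start ≥ 15 → (15,16).
Selected: (2,4) (8,9) (10,15) (15,16)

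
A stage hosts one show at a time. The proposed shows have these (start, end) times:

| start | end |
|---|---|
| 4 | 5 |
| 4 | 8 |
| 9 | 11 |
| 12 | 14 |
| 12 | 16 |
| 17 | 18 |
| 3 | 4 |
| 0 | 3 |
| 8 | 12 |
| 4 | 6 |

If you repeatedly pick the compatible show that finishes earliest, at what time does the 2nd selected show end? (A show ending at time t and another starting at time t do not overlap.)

Sort by end time and greedily take each interval whose start is ≥ the last chosen end.
By end time: (0,3), (3,4), (4,5), (4,6), (4,8), (9,11), (8,12), (12,14), (12,16), (17,18).
Pick (0,3); next start ≥ 3 → (3,4); next start ≥ 4 → (4,5); next start ≥ 5 → (9,11); next start ≥ 11 → (12,14); next start ≥ 14 → (17,18).
Selected: (0,3) (3,4) (4,5) (9,11) (12,14) (17,18)

4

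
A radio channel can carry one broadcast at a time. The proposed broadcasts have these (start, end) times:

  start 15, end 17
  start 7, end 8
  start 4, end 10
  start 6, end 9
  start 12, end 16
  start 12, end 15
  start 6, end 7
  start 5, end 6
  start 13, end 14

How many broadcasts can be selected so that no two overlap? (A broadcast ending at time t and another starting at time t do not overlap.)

Greedy by earliest finish: after sorting by end time, pick each interval compatible with the last pick.
Sorted by end: (5,6)  (6,7)  (7,8)  (6,9)  (4,10)  (13,14)  (12,15)  (12,16)  (15,17)
take (5,6); take (6,7); take (7,8); take (13,14); take (15,17).
Selected 5 broadcasts.

5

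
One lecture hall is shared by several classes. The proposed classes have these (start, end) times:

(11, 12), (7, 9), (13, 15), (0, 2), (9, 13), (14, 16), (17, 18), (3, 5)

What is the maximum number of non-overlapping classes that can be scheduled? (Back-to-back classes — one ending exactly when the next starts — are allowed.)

6

Greedy by earliest finish: after sorting by end time, pick each interval compatible with the last pick.
Sorted by end: (0,2)  (3,5)  (7,9)  (11,12)  (9,13)  (13,15)  (14,16)  (17,18)
take (0,2); take (3,5); take (7,9); take (11,12); skip (9,13); take (13,15); take (17,18).
Selected 6 classes.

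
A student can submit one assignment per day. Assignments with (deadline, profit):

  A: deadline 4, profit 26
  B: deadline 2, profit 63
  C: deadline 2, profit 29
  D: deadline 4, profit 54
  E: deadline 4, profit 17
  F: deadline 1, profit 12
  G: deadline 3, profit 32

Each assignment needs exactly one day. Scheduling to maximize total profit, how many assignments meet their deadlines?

4

Take jobs in profit order; each goes to the latest open slot no later than its deadline.
By profit: B(d2,63), D(d4,54), G(d3,32), C(d2,29), A(d4,26), E(d4,17), F(d1,12)
B→slot 2; D→slot 4; G→slot 3; C→slot 1; A skipped; E skipped; F skipped.
4 of 7 scheduled.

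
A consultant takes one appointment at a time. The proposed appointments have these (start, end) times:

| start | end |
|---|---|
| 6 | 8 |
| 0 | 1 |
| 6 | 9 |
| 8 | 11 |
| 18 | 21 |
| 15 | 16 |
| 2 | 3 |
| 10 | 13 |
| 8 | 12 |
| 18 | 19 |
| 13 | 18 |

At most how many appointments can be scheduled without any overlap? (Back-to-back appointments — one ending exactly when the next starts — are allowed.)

By end time: (0,1), (2,3), (6,8), (6,9), (8,11), (8,12), (10,13), (15,16), (13,18), (18,19), (18,21).
Pick (0,1); next start ≥ 1 → (2,3); next start ≥ 3 → (6,8); next start ≥ 8 → (8,11); next start ≥ 11 → (15,16); next start ≥ 16 → (18,19).
Selected 6 appointments.

6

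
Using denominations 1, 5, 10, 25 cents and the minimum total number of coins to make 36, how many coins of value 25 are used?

1

36 = 1×25 + 1×10 + 1×1
Count of 25: 1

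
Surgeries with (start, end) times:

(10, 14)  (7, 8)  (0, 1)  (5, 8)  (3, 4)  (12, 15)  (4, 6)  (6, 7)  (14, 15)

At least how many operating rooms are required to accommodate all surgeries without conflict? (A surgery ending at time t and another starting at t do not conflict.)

Events (time:±→running): 0:+→1 1:-→0 3:+→1 4:-→0 4:+→1 5:+→2 … peak 2.

2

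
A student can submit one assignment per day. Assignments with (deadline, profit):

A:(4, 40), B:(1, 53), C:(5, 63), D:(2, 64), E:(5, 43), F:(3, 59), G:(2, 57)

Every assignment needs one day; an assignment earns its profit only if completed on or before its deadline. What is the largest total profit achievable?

286

Take jobs in profit order; each goes to the latest open slot no later than its deadline.
Profit order: D=64 C=63 F=59 G=57 B=53 E=43 A=40
Assign: D→slot 2, C→slot 5, F→slot 3, G→slot 1, B skipped, E→slot 4, A skipped.
Slots: [1:G] [2:D] [3:F] [4:E] [5:C]
Profit = 57 + 64 + 59 + 43 + 63 = 286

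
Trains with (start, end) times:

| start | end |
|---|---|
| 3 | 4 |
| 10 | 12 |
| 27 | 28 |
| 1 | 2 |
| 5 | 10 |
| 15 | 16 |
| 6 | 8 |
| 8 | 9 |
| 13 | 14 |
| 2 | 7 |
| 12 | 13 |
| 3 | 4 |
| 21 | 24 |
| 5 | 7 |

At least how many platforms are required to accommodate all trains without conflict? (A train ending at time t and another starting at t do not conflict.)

4

The answer is the maximum number of intervals overlapping at any instant.
starts: [1, 2, 3, 3, 5, 5, 6, 8, 10, 12, 13, 15, 21, 27]
ends:   [2, 4, 4, 7, 7, 8, 9, 10, 12, 13, 14, 16, 24, 28]
s1→1 e2→0 s2→1 s3→2 s3→3 e4→2 e4→1 s5→2 s5→3 s6→4  — peak 4.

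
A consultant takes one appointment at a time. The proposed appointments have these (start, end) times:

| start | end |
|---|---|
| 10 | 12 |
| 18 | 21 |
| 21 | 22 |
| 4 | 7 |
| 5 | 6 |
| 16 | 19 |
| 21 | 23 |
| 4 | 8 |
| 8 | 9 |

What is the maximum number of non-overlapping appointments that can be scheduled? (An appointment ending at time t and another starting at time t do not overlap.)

By end time: (5,6), (4,7), (4,8), (8,9), (10,12), (16,19), (18,21), (21,22), (21,23).
Pick (5,6); next start ≥ 6 → (8,9); next start ≥ 9 → (10,12); next start ≥ 12 → (16,19); next start ≥ 19 → (21,22).
Selected 5 appointments.

5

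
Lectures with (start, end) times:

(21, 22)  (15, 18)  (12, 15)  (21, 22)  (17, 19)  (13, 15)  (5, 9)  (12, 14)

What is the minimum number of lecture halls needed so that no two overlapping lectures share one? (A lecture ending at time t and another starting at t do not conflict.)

Count concurrent intervals with a sweep; the peak is the room count.
Events (time:±→running): 5:+→1 9:-→0 12:+→1 12:+→2 13:+→3 … peak 3.

3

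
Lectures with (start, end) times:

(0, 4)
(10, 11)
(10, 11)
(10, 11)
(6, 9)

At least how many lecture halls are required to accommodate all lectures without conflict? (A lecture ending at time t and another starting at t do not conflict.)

Count concurrent intervals with a sweep; the peak is the room count.
Events (time:±→running): 0:+→1 4:-→0 6:+→1 9:-→0 10:+→1 10:+→2 10:+→3 … peak 3.

3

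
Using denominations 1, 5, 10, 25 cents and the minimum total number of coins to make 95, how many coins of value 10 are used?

Greedy: take as many of the largest coin as possible, then repeat with the remainder.
95 − 3×25→20 − 2×10→0
Count of 10: 2

2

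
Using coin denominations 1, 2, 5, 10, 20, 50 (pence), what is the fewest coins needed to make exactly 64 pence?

Greedy: take as many of the largest coin as possible, then repeat with the remainder.
64 = 1×50 + 1×10 + 2×2
Total coins = 1 + 1 + 2 = 4

4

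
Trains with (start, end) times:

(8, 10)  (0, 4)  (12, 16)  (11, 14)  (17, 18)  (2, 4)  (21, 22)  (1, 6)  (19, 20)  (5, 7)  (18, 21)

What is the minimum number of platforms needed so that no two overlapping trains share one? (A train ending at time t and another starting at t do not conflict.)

3

The answer is the maximum number of intervals overlapping at any instant.
starts: [0, 1, 2, 5, 8, 11, 12, 17, 18, 19, 21]
ends:   [4, 4, 6, 7, 10, 14, 16, 18, 20, 21, 22]
s0→1 s1→2 s2→3  — peak 3.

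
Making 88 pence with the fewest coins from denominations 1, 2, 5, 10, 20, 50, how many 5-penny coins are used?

1

Greedy: take as many of the largest coin as possible, then repeat with the remainder.
88 = 1×50 + 1×20 + 1×10 + 1×5 + 1×2 + 1×1
Count of 5: 1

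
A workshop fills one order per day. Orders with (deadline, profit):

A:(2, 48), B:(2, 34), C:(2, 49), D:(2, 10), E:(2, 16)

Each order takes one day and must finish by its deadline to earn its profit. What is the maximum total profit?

97

Profit order: C=49 A=48 B=34 E=16 D=10
Assign: C→slot 2, A→slot 1, B skipped, E skipped, D skipped.
Slots: [1:A] [2:C]
Profit = 48 + 49 = 97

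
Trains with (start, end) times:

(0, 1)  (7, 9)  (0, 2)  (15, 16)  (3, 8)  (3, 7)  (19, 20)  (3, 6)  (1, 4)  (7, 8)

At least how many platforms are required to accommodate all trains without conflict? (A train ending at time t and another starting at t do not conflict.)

4

Count concurrent intervals with a sweep; the peak is the room count.
starts: [0, 0, 1, 3, 3, 3, 7, 7, 15, 19]
ends:   [1, 2, 4, 6, 7, 8, 8, 9, 16, 20]
s0→1 s0→2 e1→1 s1→2 e2→1 s3→2 s3→3 s3→4  — peak 4.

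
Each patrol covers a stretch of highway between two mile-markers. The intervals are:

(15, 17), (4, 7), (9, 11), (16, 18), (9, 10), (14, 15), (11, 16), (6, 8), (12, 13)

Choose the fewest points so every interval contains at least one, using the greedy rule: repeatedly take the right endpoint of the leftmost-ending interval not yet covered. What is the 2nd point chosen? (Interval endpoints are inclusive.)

10

Process intervals by earliest right end; each time one isn't hit yet, stab at its right endpoint.
Sorted: [4,7] [6,8] [9,10] [9,11] [12,13] [14,15] [11,16] [15,17] [16,18]
{[4,7],[6,8]} hit by 7; {[9,10],[9,11]} hit by 10; {[12,13]} hit by 13; {[14,15],[11,16],[15,17]} hit by 15; {[16,18]} hit by 18.
Points: 7, 10, 13, 15, 18 (5 total).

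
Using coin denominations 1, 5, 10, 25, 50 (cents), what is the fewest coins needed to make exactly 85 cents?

3

Greedy: take as many of the largest coin as possible, then repeat with the remainder.
85 − 1×50→35 − 1×25→10 − 1×10→0
Total coins = 1 + 1 + 1 = 3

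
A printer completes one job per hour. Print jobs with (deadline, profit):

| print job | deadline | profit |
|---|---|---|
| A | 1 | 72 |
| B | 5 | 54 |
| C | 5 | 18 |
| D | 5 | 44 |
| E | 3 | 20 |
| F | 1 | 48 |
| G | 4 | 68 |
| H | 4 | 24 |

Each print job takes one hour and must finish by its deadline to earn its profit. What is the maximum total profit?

262

Sort by profit descending; place each in the latest free slot ≤ its deadline.
By profit: A(d1,72), G(d4,68), B(d5,54), F(d1,48), D(d5,44), H(d4,24), E(d3,20), C(d5,18)
A→slot 1; G→slot 4; B→slot 5; F skipped; D→slot 3; H→slot 2; E skipped; C skipped.
Profit = 72 + 24 + 44 + 68 + 54 = 262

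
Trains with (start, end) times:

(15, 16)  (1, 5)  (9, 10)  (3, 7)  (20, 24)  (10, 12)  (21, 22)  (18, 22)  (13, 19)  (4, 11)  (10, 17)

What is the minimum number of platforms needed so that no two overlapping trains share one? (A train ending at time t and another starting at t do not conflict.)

3

The answer is the maximum number of intervals overlapping at any instant.
starts: [1, 3, 4, 9, 10, 10, 13, 15, 18, 20, 21]
ends:   [5, 7, 10, 11, 12, 16, 17, 19, 22, 22, 24]
s1→1 s3→2 s4→3  — peak 3.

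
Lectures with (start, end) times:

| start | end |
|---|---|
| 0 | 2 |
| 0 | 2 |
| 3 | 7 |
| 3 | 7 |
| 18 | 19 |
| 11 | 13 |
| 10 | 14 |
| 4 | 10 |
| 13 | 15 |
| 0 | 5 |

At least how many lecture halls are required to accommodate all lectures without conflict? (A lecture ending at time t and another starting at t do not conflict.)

The answer is the maximum number of intervals overlapping at any instant.
starts: [0, 0, 0, 3, 3, 4, 10, 11, 13, 18]
ends:   [2, 2, 5, 7, 7, 10, 13, 14, 15, 19]
s0→1 s0→2 s0→3 e2→2 e2→1 s3→2 s3→3 s4→4  — peak 4.

4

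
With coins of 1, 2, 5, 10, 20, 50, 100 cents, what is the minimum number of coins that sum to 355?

Use the largest denomination that fits, subtract, and repeat.
355 − 3×100→55 − 1×50→5 − 1×5→0
Total coins = 3 + 1 + 1 = 5

5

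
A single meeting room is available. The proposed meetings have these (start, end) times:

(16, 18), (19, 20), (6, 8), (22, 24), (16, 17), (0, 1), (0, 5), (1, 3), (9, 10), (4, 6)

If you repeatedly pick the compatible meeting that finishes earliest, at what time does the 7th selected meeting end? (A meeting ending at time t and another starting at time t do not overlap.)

20

Order by finish time; keep every interval that doesn't clash with the previous kept one.
Sorted by end: (0,1)  (1,3)  (0,5)  (4,6)  (6,8)  (9,10)  (16,17)  (16,18)  (19,20)  (22,24)
take (0,1); take (1,3); take (4,6); take (6,8); take (9,10); take (16,17); skip (16,18); take (19,20); take (22,24).
Selected: (0,1) (1,3) (4,6) (6,8) (9,10) (16,17) (19,20) (22,24)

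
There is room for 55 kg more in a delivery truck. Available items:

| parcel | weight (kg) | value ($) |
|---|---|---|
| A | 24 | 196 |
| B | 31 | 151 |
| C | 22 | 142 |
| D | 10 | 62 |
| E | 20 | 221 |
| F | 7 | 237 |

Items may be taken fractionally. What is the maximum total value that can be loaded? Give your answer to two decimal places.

Greedy by value/weight ratio, highest first.
Ratios (sorted): F 33.86, E 11.05, A 8.17, C 6.45, D 6.20, B 4.87
take F (7 @ 237); take E (20 @ 221); take A (24 @ 196); take 4/22 of C → 25.82. Capacity used 55/55.
Total value = 679.82

679.82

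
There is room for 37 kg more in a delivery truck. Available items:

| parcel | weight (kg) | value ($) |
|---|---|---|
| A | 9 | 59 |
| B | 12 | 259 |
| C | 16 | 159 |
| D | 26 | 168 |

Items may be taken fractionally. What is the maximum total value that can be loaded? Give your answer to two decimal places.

477.00

Sort by value per unit weight and fill in that order.
Order: B (259/12=21.58) > C (159/16=9.94) > A (59/9=6.56) > D (168/26=6.46)
Fill: take B (12 @ 259) → take C (16 @ 159) → take A (9 @ 59); 37/37 used.
Total value = 477.00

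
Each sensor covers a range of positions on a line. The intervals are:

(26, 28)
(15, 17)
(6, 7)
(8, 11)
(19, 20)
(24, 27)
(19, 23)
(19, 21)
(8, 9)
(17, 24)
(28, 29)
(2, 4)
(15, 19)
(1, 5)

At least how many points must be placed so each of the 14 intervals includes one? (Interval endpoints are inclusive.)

7

Sort by right endpoint; whenever an interval is uncovered, place a point at its right end.
Sorted: [2,4] [1,5] [6,7] [8,9] [8,11] [15,17] [15,19] [19,20] [19,21] [19,23] [17,24] [24,27] [26,28] [28,29]
{[2,4],[1,5]} hit by 4; {[6,7]} hit by 7; {[8,9],[8,11]} hit by 9; {[15,17],[15,19]} hit by 17; {[19,20],[19,21],[19,23],[17,24]} hit by 20; {[24,27],[26,28]} hit by 27; {[28,29]} hit by 29.
Points: 4, 7, 9, 17, 20, 27, 29 (7 total).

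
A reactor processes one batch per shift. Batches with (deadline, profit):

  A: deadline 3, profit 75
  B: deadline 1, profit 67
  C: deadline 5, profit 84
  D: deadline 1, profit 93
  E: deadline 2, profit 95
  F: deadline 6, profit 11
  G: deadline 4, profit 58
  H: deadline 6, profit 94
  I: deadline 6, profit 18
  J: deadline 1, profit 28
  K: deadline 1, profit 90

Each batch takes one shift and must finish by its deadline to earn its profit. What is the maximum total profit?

499

Profit order: E=95 H=94 D=93 K=90 C=84 A=75 B=67 G=58 J=28 I=18 F=11
Assign: E→slot 2, H→slot 6, D→slot 1, K skipped, C→slot 5, A→slot 3, B skipped, G→slot 4, J skipped, I skipped, F skipped.
Slots: [1:D] [2:E] [3:A] [4:G] [5:C] [6:H]
Profit = 93 + 95 + 75 + 58 + 84 + 94 = 499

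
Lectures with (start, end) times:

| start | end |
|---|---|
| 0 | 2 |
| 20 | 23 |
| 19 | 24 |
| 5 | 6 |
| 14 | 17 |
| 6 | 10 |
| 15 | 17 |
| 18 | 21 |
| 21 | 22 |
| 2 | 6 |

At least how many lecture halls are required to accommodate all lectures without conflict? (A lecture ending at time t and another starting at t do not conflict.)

3

Count concurrent intervals with a sweep; the peak is the room count.
Events (time:±→running): 0:+→1 2:-→0 2:+→1 5:+→2 6:-→1 6:-→0 6:+→1 10:-→0 14:+→1 15:+→2 17:-→1 17:-→0 18:+→1 19:+→2 20:+→3 … peak 3.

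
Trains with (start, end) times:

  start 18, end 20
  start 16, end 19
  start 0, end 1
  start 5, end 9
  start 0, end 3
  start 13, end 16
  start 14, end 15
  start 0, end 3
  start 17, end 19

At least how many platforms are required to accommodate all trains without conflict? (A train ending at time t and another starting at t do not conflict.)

3

Events (time:±→running): 0:+→1 0:+→2 0:+→3 … peak 3.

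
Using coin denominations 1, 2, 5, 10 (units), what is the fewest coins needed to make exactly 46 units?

6

Greedy: take as many of the largest coin as possible, then repeat with the remainder.
46 − 4×10→6 − 1×5→1 − 1×1→0
Total coins = 4 + 1 + 1 = 6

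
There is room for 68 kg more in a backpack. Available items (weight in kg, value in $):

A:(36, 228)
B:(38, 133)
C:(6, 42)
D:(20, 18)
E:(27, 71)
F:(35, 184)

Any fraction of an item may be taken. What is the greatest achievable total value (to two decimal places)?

Order: C (42/6=7.00) > A (228/36=6.33) > F (184/35=5.26) > B (133/38=3.50) > E (71/27=2.63) > D (18/20=0.90)
Fill: take C (6 @ 42) → take A (36 @ 228) → take 26/35 of F → 136.69; 68/68 used.
Total value = 406.69

406.69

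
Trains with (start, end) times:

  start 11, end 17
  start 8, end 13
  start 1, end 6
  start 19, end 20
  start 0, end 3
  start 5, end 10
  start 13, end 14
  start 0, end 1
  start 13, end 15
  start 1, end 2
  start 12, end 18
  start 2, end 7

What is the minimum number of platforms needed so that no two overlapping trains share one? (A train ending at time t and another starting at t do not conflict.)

starts: [0, 0, 1, 1, 2, 5, 8, 11, 12, 13, 13, 19]
ends:   [1, 2, 3, 6, 7, 10, 13, 14, 15, 17, 18, 20]
s0→1 s0→2 e1→1 s1→2 s1→3 e2→2 s2→3 e3→2 s5→3 e6→2 e7→1 s8→2 e10→1 s11→2 s12→3 e13→2 s13→3 s13→4  — peak 4.

4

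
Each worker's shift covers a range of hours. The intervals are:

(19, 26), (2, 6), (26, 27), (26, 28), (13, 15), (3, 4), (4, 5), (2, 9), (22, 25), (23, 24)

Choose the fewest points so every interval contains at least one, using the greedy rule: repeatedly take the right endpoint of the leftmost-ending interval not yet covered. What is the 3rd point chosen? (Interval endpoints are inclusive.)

Process intervals by earliest right end; each time one isn't hit yet, stab at its right endpoint.
By right end: [3,4]  [4,5]  [2,6]  [2,9]  [13,15]  [23,24]  [22,25]  [19,26]  [26,27]  [26,28]
[3,4] uncovered → point at 4; [13,15] uncovered → point at 15; [23,24] uncovered → point at 24; [26,27] uncovered → point at 27.
Points: 4, 15, 24, 27 (4 total).

24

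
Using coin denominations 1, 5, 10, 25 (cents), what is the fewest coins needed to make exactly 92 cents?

Use the largest denomination that fits, subtract, and repeat.
92 − 3×25→17 − 1×10→7 − 1×5→2 − 2×1→0
Total coins = 3 + 1 + 1 + 2 = 7

7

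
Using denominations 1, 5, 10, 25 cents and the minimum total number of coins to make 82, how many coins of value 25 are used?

3

82 = 3×25 + 1×5 + 2×1
Count of 25: 3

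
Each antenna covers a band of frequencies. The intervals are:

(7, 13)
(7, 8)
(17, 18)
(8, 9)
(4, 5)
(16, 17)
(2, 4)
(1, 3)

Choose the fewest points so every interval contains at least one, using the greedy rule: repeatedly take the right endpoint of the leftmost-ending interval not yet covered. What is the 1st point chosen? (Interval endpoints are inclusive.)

Process intervals by earliest right end; each time one isn't hit yet, stab at its right endpoint.
By right end: [1,3]  [2,4]  [4,5]  [7,8]  [8,9]  [7,13]  [16,17]  [17,18]
[1,3] uncovered → point at 3; [4,5] uncovered → point at 5; [7,8] uncovered → point at 8; [16,17] uncovered → point at 17.
Points: 3, 5, 8, 17 (4 total).

3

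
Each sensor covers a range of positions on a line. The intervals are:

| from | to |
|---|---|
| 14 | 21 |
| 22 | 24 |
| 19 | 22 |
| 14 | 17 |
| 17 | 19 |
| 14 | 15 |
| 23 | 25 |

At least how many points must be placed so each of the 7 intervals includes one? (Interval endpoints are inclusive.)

Process intervals by earliest right end; each time one isn't hit yet, stab at its right endpoint.
Sorted: [14,15] [14,17] [17,19] [14,21] [19,22] [22,24] [23,25]
{[14,15],[14,17]} hit by 15; {[17,19],[14,21],[19,22]} hit by 19; {[22,24],[23,25]} hit by 24.
Points: 15, 19, 24 (3 total).

3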